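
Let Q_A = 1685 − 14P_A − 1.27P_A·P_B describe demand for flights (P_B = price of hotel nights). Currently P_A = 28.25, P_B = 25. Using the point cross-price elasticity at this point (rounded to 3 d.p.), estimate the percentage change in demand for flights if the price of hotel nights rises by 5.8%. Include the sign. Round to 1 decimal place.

-13.3%

At P_A = 28.25, P_B = 25: Q_A = 392.562.
∂Q_A/∂P_B = -1.27P_A = -35.8775.
ε = (∂Q_A/∂P_B)(P_B/Q_A) = -35.8775 × 25/392.562 ≈ -2.285.
%ΔQ_A ≈ ε × %ΔP_B = -2.285 × (5.8%) = -13.3%.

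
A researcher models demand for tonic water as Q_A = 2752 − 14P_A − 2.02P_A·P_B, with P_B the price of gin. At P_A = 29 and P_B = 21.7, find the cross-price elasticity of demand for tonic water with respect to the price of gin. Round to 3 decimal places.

-1.183

At P_A = 29 and P_B = 21.7: Q_A = 1074.814.
∂Q_A/∂P_B = -2.02P_A = -2.02(29) = -58.5800.
ε = (∂Q_A/∂P_B)(P_B/Q_A) = -58.5800 × (21.7/1074.814) ≈ -1.183.
ε < 0: complements.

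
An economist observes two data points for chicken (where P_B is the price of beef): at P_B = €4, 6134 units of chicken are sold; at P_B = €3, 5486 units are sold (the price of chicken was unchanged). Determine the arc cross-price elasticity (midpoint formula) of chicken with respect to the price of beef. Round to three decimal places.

ΔQ_A = 5486 − 6134 = -648; ΔP_B = 3 − 4 = -1.
Midpoints: Q̄_A = 5810.0, P̄_B = 3.50.
ε = (ΔQ_A/Q̄_A)/(ΔP_B/P̄_B) = (-648/5810.0)/(-1/3.50) ≈ 0.390.

0.390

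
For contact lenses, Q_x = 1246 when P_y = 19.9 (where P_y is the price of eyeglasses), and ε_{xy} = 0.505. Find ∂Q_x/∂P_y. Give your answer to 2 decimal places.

31.62

ε = (∂Q_x/∂P_y)·(P_y/Q_x) ⇒ ∂Q_x/∂P_y = ε·Q_x/P_y = 0.505 × 1246/19.9 ≈ 31.62.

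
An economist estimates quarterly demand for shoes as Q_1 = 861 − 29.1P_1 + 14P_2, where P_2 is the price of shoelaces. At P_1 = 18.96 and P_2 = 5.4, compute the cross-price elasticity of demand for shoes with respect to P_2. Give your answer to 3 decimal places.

At P_1 = 18.96 and P_2 = 5.4: Q_1 = 384.864.
∂Q_1/∂P_2 = 14.
ε = (∂Q_1/∂P_2)(P_2/Q_1) = 14 × (5.4/384.864) ≈ 0.196.
Since ε > 0, shoes and shoelaces are substitutes.

0.196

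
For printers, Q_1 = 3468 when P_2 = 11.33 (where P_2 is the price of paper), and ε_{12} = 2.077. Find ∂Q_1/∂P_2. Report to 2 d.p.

ε = (∂Q_1/∂P_2)·(P_2/Q_1) ⇒ ∂Q_1/∂P_2 = ε·Q_1/P_2 = 2.077 × 3468/11.33 ≈ 635.75.

635.75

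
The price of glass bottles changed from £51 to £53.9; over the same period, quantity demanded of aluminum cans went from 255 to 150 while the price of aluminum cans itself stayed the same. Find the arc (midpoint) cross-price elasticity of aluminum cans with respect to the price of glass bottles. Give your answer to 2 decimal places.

-9.38

ΔQ_A = 150 − 255 = -105; ΔP_B = 53.9 − 51 = 2.9.
Midpoints: Q̄_A = 202.5, P̄_B = 52.45.
ε = (ΔQ_A/Q̄_A)/(ΔP_B/P̄_B) = (-105/202.5)/(2.9/52.45) ≈ -9.38.
ε < 0: aluminum cans and glass bottles are complements.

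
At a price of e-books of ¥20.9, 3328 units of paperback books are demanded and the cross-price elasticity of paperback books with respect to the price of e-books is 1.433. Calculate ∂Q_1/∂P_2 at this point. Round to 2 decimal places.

ε = (∂Q_1/∂P_2)·(P_2/Q_1) ⇒ ∂Q_1/∂P_2 = ε·Q_1/P_2 = 1.433 × 3328/20.9 ≈ 228.18.

228.18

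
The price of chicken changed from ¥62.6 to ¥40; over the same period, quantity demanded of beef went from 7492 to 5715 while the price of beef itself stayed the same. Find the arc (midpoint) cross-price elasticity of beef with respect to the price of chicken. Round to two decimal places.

ΔQ_A = 5715 − 7492 = -1777; ΔP_B = 40 − 62.6 = -22.6.
Midpoints: Q̄_A = 6603.5, P̄_B = 51.30.
ε = (ΔQ_A/Q̄_A)/(ΔP_B/P̄_B) = (-1777/6603.5)/(-22.6/51.30) ≈ 0.61.

0.61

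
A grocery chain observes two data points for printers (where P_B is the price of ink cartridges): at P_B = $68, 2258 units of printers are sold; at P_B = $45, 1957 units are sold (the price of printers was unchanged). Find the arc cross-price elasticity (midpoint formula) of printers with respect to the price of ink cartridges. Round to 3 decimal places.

ΔQ_A = 1957 − 2258 = -301; ΔP_B = 45 − 68 = -23.
Midpoints: Q̄_A = 2107.5, P̄_B = 56.50.
ε = (ΔQ_A/Q̄_A)/(ΔP_B/P̄_B) = (-301/2107.5)/(-23/56.50) ≈ 0.351.

0.351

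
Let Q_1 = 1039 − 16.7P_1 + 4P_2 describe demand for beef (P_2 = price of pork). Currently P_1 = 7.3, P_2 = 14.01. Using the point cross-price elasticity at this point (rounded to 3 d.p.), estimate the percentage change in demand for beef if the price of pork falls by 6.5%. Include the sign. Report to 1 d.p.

-0.4%

At P_1 = 7.3, P_2 = 14.01: Q_1 = 973.13.
∂Q_1/∂P_2 = 4.
ε = (∂Q_1/∂P_2)(P_2/Q_1) = 4.0000 × 14.01/973.13 ≈ 0.058.
%ΔQ_1 ≈ ε × %ΔP_2 = 0.058 × (-6.5%) = -0.4%.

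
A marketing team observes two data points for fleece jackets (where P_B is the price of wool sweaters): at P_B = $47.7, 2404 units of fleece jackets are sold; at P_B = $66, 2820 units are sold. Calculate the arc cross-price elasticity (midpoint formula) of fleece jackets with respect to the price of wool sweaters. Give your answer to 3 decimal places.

ΔQ_A = 2820 − 2404 = 416; ΔP_B = 66 − 47.7 = 18.3.
Midpoints: Q̄_A = 2612.0, P̄_B = 56.85.
ε = (ΔQ_A/Q̄_A)/(ΔP_B/P̄_B) = (416/2612.0)/(18.3/56.85) ≈ 0.495.
ε > 0: fleece jackets and wool sweaters are substitutes.

0.495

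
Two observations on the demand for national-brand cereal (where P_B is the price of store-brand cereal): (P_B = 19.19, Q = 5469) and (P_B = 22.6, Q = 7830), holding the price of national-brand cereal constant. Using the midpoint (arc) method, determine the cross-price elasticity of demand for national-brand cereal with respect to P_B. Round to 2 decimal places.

2.18

ΔQ_A = 7830 − 5469 = 2361; ΔP_B = 22.6 − 19.19 = 3.41.
Midpoints: Q̄_A = 6649.5, P̄_B = 20.90.
ε = (ΔQ_A/Q̄_A)/(ΔP_B/P̄_B) = (2361/6649.5)/(3.41/20.90) ≈ 2.18.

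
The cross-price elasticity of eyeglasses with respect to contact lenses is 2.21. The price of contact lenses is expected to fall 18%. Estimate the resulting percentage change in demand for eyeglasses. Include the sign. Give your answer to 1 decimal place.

-39.8%

%ΔQ ≈ ε × %ΔP of contact lenses = 2.21 × (-18%) = -39.8%.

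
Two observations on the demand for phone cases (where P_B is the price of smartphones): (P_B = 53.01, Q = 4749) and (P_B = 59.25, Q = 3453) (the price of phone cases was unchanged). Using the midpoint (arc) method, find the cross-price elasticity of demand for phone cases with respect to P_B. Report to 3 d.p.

ΔQ_A = 3453 − 4749 = -1296; ΔP_B = 59.25 − 53.01 = 6.24.
Midpoints: Q̄_A = 4101.0, P̄_B = 56.13.
ε = (ΔQ_A/Q̄_A)/(ΔP_B/P̄_B) = (-1296/4101.0)/(6.24/56.13) ≈ -2.843.

-2.843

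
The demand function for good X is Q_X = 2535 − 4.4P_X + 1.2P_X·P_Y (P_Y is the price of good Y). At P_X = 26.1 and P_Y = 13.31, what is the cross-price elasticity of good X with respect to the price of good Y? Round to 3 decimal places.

At P_X = 26.1 and P_Y = 13.31: Q_X = 2837.029.
∂Q_X/∂P_Y = 1.2P_X = 1.2(26.1) = 31.3200.
ε = (∂Q_X/∂P_Y)(P_Y/Q_X) = 31.3200 × (13.31/2837.029) ≈ 0.147.
ε > 0: substitutes.

0.147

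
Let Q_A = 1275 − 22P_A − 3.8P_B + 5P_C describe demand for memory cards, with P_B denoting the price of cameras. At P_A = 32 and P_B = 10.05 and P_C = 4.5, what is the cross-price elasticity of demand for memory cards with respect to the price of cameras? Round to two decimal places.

-0.07

At P_A = 32 and P_B = 10.05 and P_C = 4.5: Q_A = 555.31.
∂Q_A/∂P_B = -3.8.
ε = (∂Q_A/∂P_B)(P_B/Q_A) = -3.8 × (10.05/555.31) ≈ -0.07.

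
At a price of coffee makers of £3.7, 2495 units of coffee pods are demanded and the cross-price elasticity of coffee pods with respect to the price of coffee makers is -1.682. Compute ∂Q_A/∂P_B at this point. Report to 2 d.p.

-1134.21

ε = (∂Q_A/∂P_B)·(P_B/Q_A) ⇒ ∂Q_A/∂P_B = ε·Q_A/P_B = -1.682 × 2495/3.7 ≈ -1134.21.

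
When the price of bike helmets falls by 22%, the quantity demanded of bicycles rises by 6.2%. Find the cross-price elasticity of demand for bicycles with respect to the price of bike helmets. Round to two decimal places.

ε = (%ΔQ of bicycles) / (%ΔP of bike helmets) = (6.2%) / (-22%) ≈ -0.28.

-0.28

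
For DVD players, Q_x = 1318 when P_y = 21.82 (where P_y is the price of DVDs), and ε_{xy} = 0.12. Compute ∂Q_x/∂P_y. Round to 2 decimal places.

ε = (∂Q_x/∂P_y)·(P_y/Q_x) ⇒ ∂Q_x/∂P_y = ε·Q_x/P_y = 0.12 × 1318/21.82 ≈ 7.25.

7.25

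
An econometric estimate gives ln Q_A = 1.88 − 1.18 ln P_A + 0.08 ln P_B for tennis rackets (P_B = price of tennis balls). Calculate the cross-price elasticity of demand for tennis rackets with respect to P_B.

In a log-linear (constant-elasticity) demand function, the coefficient on ln P_B is the cross-price elasticity.
ε = 0.08. Positive, so tennis rackets and tennis balls are substitutes.

0.08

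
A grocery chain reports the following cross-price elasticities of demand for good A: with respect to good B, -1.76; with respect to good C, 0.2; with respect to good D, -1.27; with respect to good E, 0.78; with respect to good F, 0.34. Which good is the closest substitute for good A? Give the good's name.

Substitutes have ε > 0. Among the positive values, 0.78 (good E) is largest.

good E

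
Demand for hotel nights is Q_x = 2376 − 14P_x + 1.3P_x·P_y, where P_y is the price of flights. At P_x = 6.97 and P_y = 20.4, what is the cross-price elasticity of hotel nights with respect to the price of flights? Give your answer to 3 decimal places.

0.075

At P_x = 6.97 and P_y = 20.4: Q_x = 2463.264.
∂Q_x/∂P_y = 1.3P_x = 1.3(6.97) = 9.0610.
ε = (∂Q_x/∂P_y)(P_y/Q_x) = 9.0610 × (20.4/2463.264) ≈ 0.075.
ε > 0: substitutes.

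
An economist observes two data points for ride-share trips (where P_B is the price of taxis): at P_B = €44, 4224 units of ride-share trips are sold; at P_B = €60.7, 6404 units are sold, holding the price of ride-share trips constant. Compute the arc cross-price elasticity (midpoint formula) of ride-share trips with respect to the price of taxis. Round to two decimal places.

1.29

ΔQ_A = 6404 − 4224 = 2180; ΔP_B = 60.7 − 44 = 16.7.
Midpoints: Q̄_A = 5314.0, P̄_B = 52.35.
ε = (ΔQ_A/Q̄_A)/(ΔP_B/P̄_B) = (2180/5314.0)/(16.7/52.35) ≈ 1.29.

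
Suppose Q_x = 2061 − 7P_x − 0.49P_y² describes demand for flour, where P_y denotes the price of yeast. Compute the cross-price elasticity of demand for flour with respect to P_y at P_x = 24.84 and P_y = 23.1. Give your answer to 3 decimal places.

At P_x = 24.84 and P_y = 23.1: Q_x = 1625.651.
∂Q_x/∂P_y = -0.98P_y = -0.98(23.1) = -22.6380.
ε = (∂Q_x/∂P_y)(P_y/Q_x) = -22.6380 × (23.1/1625.651) ≈ -0.322.
ε < 0: complements.

-0.322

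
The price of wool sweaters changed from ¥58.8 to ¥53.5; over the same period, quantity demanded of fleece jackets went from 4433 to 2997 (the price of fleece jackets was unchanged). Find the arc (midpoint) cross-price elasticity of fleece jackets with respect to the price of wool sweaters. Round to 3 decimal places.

ΔQ_A = 2997 − 4433 = -1436; ΔP_B = 53.5 − 58.8 = -5.3.
Midpoints: Q̄_A = 3715.0, P̄_B = 56.15.
ε = (ΔQ_A/Q̄_A)/(ΔP_B/P̄_B) = (-1436/3715.0)/(-5.3/56.15) ≈ 4.095.

4.095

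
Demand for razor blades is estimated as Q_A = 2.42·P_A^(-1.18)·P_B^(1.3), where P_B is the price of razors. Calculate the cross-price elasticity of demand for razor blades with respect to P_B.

In a log-linear (constant-elasticity) demand function, the coefficient on the exponent of P_B is the cross-price elasticity.
ε = 1.30. Positive, so razor blades and razors are substitutes.

1.30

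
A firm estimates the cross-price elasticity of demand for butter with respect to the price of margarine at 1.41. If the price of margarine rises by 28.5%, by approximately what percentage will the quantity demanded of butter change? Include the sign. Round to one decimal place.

40.2%

%ΔQ ≈ ε × %ΔP of margarine = 1.41 × (28.5%) = 40.2%.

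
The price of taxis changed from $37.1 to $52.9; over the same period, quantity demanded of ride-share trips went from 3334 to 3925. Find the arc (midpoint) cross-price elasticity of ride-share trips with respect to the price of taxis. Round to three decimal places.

0.464

ΔQ_A = 3925 − 3334 = 591; ΔP_B = 52.9 − 37.1 = 15.8.
Midpoints: Q̄_A = 3629.5, P̄_B = 45.00.
ε = (ΔQ_A/Q̄_A)/(ΔP_B/P̄_B) = (591/3629.5)/(15.8/45.00) ≈ 0.464.
ε > 0: ride-share trips and taxis are substitutes.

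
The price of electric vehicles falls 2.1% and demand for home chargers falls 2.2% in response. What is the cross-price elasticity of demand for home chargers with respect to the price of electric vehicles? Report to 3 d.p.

1.048

ε = (%ΔQ of home chargers) / (%ΔP of electric vehicles) = (-2.2%) / (-2.1%) ≈ 1.048.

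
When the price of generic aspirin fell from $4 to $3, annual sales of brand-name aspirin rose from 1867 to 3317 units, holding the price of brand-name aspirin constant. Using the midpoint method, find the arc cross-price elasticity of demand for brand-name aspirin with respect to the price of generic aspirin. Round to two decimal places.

-1.96

ΔQ_A = 3317 − 1867 = 1450; ΔP_B = 3 − 4 = -1.
Midpoints: Q̄_A = 2592.0, P̄_B = 3.50.
ε = (ΔQ_A/Q̄_A)/(ΔP_B/P̄_B) = (1450/2592.0)/(-1/3.50) ≈ -1.96.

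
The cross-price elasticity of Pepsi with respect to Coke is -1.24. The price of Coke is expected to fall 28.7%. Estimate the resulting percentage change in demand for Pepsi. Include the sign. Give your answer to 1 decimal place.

%ΔQ ≈ ε × %ΔP of Coke = -1.24 × (-28.7%) = 35.6%.
Demand for Pepsi rises by about 35.6%.

35.6%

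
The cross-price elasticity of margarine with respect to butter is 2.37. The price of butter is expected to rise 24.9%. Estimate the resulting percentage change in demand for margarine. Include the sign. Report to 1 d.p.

59.0%

%ΔQ ≈ ε × %ΔP of butter = 2.37 × (24.9%) = 59.0%.
Demand for margarine rises by about 59.0%.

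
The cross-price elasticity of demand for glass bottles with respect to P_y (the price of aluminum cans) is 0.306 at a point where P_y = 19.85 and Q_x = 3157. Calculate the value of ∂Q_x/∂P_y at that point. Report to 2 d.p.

48.67

ε = (∂Q_x/∂P_y)·(P_y/Q_x) ⇒ ∂Q_x/∂P_y = ε·Q_x/P_y = 0.306 × 3157/19.85 ≈ 48.67.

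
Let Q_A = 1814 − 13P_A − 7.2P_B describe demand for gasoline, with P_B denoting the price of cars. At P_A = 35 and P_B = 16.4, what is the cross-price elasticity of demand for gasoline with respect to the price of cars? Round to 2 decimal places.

At P_A = 35 and P_B = 16.4: Q_A = 1240.92.
∂Q_A/∂P_B = -7.2.
ε = (∂Q_A/∂P_B)(P_B/Q_A) = -7.2 × (16.4/1240.92) ≈ -0.10.

-0.10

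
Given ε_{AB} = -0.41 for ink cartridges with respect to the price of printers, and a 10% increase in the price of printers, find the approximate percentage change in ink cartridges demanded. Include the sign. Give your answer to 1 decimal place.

%ΔQ ≈ ε × %ΔP of printers = -0.41 × (10%) = -4.1%.

-4.1%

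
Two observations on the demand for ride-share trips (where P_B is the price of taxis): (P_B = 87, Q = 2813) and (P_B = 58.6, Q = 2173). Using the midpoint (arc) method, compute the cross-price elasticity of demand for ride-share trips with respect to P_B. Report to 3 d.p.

ΔQ_A = 2173 − 2813 = -640; ΔP_B = 58.6 − 87 = -28.4.
Midpoints: Q̄_A = 2493.0, P̄_B = 72.80.
ε = (ΔQ_A/Q̄_A)/(ΔP_B/P̄_B) = (-640/2493.0)/(-28.4/72.80) ≈ 0.658.
ε > 0: ride-share trips and taxis are substitutes.

0.658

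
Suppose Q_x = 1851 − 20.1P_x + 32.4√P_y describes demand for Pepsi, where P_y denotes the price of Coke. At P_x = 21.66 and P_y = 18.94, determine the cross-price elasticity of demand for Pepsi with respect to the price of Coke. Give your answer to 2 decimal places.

At P_x = 21.66 and P_y = 18.94: Q_x = 1556.639.
∂Q_x/∂P_y = 32.4/(2√P_y) = 32.4/(2√18.94) = 3.7224.
ε = (∂Q_x/∂P_y)(P_y/Q_x) = 3.7224 × (18.94/1556.639) ≈ 0.05.
ε > 0: substitutes.

0.05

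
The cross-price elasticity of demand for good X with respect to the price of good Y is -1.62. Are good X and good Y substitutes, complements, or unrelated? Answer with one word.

complements

ε = -1.62 < 0, so a higher price of good Y lowers demand for good X: complements.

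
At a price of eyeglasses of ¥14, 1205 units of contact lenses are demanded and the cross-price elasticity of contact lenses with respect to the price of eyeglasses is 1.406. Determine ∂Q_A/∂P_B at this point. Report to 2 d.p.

ε = (∂Q_A/∂P_B)·(P_B/Q_A) ⇒ ∂Q_A/∂P_B = ε·Q_A/P_B = 1.406 × 1205/14 ≈ 121.02.

121.02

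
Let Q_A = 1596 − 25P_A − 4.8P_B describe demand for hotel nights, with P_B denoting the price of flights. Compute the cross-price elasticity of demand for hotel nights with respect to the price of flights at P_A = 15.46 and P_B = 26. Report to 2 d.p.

-0.12

At P_A = 15.46 and P_B = 26: Q_A = 1084.7.
∂Q_A/∂P_B = -4.8.
ε = (∂Q_A/∂P_B)(P_B/Q_A) = -4.8 × (26/1084.7) ≈ -0.12.
Since ε < 0, hotel nights and flights are complements.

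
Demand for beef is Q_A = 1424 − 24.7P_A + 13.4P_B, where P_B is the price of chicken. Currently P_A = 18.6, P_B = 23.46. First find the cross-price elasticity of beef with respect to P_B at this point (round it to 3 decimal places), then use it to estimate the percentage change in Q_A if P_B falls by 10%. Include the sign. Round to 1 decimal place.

-2.5%

At P_A = 18.6, P_B = 23.46: Q_A = 1278.944.
∂Q_A/∂P_B = 13.4.
ε = (∂Q_A/∂P_B)(P_B/Q_A) = 13.4000 × 23.46/1278.944 ≈ 0.246.
%ΔQ_A ≈ ε × %ΔP_B = 0.246 × (-10%) = -2.5%.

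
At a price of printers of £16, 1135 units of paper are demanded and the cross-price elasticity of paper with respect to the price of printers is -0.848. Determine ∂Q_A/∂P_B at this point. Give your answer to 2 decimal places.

ε = (∂Q_A/∂P_B)·(P_B/Q_A) ⇒ ∂Q_A/∂P_B = ε·Q_A/P_B = -0.848 × 1135/16 ≈ -60.16.

-60.16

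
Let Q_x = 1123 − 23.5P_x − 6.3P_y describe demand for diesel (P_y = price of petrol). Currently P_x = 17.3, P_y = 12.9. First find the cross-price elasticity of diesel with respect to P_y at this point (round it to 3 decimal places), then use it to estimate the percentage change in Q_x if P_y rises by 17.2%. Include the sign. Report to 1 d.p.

-2.2%

At P_x = 17.3, P_y = 12.9: Q_x = 635.18.
∂Q_x/∂P_y = -6.3.
ε = (∂Q_x/∂P_y)(P_y/Q_x) = -6.3000 × 12.9/635.18 ≈ -0.128.
%ΔQ_x ≈ ε × %ΔP_y = -0.128 × (17.2%) = -2.2%.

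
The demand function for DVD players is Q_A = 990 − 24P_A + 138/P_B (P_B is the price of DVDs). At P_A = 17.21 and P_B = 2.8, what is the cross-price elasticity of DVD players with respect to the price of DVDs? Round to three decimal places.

-0.079

At P_A = 17.21 and P_B = 2.8: Q_A = 626.246.
∂Q_A/∂P_B = −138/P_B² = -17.6020.
ε = (∂Q_A/∂P_B)(P_B/Q_A) = -17.6020 × (2.8/626.246) ≈ -0.079.
ε < 0: complements.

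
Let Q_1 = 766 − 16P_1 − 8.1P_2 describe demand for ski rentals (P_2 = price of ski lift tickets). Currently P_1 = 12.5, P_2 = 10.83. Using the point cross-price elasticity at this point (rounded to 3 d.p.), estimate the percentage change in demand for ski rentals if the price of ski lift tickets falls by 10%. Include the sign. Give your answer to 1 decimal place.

At P_1 = 12.5, P_2 = 10.83: Q_1 = 478.277.
∂Q_1/∂P_2 = -8.1.
ε = (∂Q_1/∂P_2)(P_2/Q_1) = -8.1000 × 10.83/478.277 ≈ -0.183.
%ΔQ_1 ≈ ε × %ΔP_2 = -0.183 × (-10%) = 1.8%.

1.8%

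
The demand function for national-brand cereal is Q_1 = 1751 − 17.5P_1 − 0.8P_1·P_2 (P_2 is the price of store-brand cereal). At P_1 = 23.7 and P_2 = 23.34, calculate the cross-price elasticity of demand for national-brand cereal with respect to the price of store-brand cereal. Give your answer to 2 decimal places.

At P_1 = 23.7 and P_2 = 23.34: Q_1 = 893.724.
∂Q_1/∂P_2 = -0.8P_1 = -0.8(23.7) = -18.9600.
ε = (∂Q_1/∂P_2)(P_2/Q_1) = -18.9600 × (23.34/893.724) ≈ -0.50.

-0.50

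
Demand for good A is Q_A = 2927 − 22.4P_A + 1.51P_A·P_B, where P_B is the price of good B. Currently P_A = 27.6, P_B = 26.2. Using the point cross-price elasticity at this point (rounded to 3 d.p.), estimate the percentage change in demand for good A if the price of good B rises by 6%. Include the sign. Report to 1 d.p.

At P_A = 27.6, P_B = 26.2: Q_A = 3400.671.
∂Q_A/∂P_B = 1.51P_A = 41.6760.
ε = (∂Q_A/∂P_B)(P_B/Q_A) = 41.6760 × 26.2/3400.671 ≈ 0.321.
%ΔQ_A ≈ ε × %ΔP_B = 0.321 × (6%) = 1.9%.

1.9%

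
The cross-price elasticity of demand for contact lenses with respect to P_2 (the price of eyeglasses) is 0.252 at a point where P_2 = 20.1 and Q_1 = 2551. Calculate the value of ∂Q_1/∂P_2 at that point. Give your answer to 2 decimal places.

31.98

ε = (∂Q_1/∂P_2)·(P_2/Q_1) ⇒ ∂Q_1/∂P_2 = ε·Q_1/P_2 = 0.252 × 2551/20.1 ≈ 31.98.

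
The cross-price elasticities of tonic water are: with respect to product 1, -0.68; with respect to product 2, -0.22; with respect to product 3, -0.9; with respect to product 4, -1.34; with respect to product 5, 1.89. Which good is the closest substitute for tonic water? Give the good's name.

Substitutes have ε > 0. Among the positive values, 1.89 (product 5) is largest.

product 5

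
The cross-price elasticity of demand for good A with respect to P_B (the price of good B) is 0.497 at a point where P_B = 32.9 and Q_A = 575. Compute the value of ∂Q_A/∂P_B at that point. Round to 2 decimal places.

ε = (∂Q_A/∂P_B)·(P_B/Q_A) ⇒ ∂Q_A/∂P_B = ε·Q_A/P_B = 0.497 × 575/32.9 ≈ 8.69.

8.69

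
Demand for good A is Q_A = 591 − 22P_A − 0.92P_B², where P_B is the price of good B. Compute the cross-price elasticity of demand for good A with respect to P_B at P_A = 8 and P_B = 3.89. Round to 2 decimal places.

-0.07

At P_A = 8 and P_B = 3.89: Q_A = 401.078.
∂Q_A/∂P_B = -1.84P_B = -1.84(3.89) = -7.1576.
ε = (∂Q_A/∂P_B)(P_B/Q_A) = -7.1576 × (3.89/401.078) ≈ -0.07.
ε < 0: complements.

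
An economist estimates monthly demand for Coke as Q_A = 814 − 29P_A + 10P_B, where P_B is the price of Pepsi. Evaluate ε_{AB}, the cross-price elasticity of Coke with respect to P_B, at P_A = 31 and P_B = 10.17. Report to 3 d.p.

At P_A = 31 and P_B = 10.17: Q_A = 16.7.
∂Q_A/∂P_B = 10.
ε = (∂Q_A/∂P_B)(P_B/Q_A) = 10 × (10.17/16.7) ≈ 6.090.

6.090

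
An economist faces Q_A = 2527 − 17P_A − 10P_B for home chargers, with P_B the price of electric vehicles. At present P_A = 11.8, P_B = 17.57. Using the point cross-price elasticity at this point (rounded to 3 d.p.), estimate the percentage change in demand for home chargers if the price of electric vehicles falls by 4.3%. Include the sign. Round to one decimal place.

0.4%

At P_A = 11.8, P_B = 17.57: Q_A = 2150.7.
∂Q_A/∂P_B = -10.
ε = (∂Q_A/∂P_B)(P_B/Q_A) = -10.0000 × 17.57/2150.7 ≈ -0.082.
%ΔQ_A ≈ ε × %ΔP_B = -0.082 × (-4.3%) = 0.4%.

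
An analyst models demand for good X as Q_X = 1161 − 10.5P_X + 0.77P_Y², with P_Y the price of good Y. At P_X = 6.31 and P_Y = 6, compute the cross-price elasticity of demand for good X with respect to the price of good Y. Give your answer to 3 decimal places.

At P_X = 6.31 and P_Y = 6: Q_X = 1122.465.
∂Q_X/∂P_Y = 1.54P_Y = 1.54(6) = 9.2400.
ε = (∂Q_X/∂P_Y)(P_Y/Q_X) = 9.2400 × (6/1122.465) ≈ 0.049.
ε > 0: substitutes.

0.049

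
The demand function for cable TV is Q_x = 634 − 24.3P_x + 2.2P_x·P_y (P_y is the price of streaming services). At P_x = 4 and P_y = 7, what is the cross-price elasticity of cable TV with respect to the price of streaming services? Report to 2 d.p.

0.10

At P_x = 4 and P_y = 7: Q_x = 598.4.
∂Q_x/∂P_y = 2.2P_x = 2.2(4) = 8.8000.
ε = (∂Q_x/∂P_y)(P_y/Q_x) = 8.8000 × (7/598.4) ≈ 0.10.
ε > 0: substitutes.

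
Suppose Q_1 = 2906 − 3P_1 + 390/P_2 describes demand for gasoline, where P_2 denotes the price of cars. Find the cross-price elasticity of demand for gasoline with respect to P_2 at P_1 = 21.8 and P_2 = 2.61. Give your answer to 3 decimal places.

At P_1 = 21.8 and P_2 = 2.61: Q_1 = 2990.025.
∂Q_1/∂P_2 = −390/P_2² = -57.2511.
ε = (∂Q_1/∂P_2)(P_2/Q_1) = -57.2511 × (2.61/2990.025) ≈ -0.050.
ε < 0: complements.

-0.050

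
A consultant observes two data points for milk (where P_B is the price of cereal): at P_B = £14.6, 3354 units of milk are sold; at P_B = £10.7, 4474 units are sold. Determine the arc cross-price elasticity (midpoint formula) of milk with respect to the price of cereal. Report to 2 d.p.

-0.93

ΔQ_A = 4474 − 3354 = 1120; ΔP_B = 10.7 − 14.6 = -3.9.
Midpoints: Q̄_A = 3914.0, P̄_B = 12.65.
ε = (ΔQ_A/Q̄_A)/(ΔP_B/P̄_B) = (1120/3914.0)/(-3.9/12.65) ≈ -0.93.
ε < 0: milk and cereal are complements.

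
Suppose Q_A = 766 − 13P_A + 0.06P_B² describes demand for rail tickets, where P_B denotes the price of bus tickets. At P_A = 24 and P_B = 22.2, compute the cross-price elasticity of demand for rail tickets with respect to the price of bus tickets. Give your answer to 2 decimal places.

At P_A = 24 and P_B = 22.2: Q_A = 483.570.
∂Q_A/∂P_B = 0.12P_B = 0.12(22.2) = 2.6640.
ε = (∂Q_A/∂P_B)(P_B/Q_A) = 2.6640 × (22.2/483.570) ≈ 0.12.
ε > 0: substitutes.

0.12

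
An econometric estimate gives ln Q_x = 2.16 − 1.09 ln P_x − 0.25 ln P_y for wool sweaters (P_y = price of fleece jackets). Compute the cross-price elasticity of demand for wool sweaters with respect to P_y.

In a log-linear (constant-elasticity) demand function, the coefficient on ln P_y is the cross-price elasticity.
ε = -0.25. Negative, so wool sweaters and fleece jackets are complements.

-0.25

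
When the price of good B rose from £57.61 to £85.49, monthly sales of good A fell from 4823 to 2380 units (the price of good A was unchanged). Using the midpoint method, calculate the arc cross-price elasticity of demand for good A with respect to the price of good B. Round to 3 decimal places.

ΔQ_A = 2380 − 4823 = -2443; ΔP_B = 85.49 − 57.61 = 27.88.
Midpoints: Q̄_A = 3601.5, P̄_B = 71.55.
ε = (ΔQ_A/Q̄_A)/(ΔP_B/P̄_B) = (-2443/3601.5)/(27.88/71.55) ≈ -1.741.

-1.741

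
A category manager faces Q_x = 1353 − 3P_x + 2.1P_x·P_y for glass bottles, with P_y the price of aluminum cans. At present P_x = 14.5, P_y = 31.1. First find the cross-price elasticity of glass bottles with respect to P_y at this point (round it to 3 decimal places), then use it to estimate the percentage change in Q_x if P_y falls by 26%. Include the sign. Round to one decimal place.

At P_x = 14.5, P_y = 31.1: Q_x = 2256.495.
∂Q_x/∂P_y = 2.1P_x = 30.4500.
ε = (∂Q_x/∂P_y)(P_y/Q_x) = 30.4500 × 31.1/2256.495 ≈ 0.420.
%ΔQ_x ≈ ε × %ΔP_y = 0.420 × (-26%) = -10.9%.

-10.9%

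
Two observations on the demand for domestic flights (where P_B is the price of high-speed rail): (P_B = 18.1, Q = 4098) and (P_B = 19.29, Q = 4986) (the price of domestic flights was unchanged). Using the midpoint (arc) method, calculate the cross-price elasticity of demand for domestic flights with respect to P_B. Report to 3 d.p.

ΔQ_A = 4986 − 4098 = 888; ΔP_B = 19.29 − 18.1 = 1.19.
Midpoints: Q̄_A = 4542.0, P̄_B = 18.70.
ε = (ΔQ_A/Q̄_A)/(ΔP_B/P̄_B) = (888/4542.0)/(1.19/18.70) ≈ 3.071.

3.071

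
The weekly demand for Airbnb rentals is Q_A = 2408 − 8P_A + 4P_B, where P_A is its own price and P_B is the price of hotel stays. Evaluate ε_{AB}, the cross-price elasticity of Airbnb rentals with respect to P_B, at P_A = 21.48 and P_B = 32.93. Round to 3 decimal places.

At P_A = 21.48 and P_B = 32.93: Q_A = 2367.88.
∂Q_A/∂P_B = 4.
ε = (∂Q_A/∂P_B)(P_B/Q_A) = 4 × (32.93/2367.88) ≈ 0.056.
Since ε > 0, Airbnb rentals and hotel stays are substitutes.

0.056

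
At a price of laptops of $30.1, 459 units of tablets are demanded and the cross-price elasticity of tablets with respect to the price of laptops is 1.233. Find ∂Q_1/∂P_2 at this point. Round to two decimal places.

ε = (∂Q_1/∂P_2)·(P_2/Q_1) ⇒ ∂Q_1/∂P_2 = ε·Q_1/P_2 = 1.233 × 459/30.1 ≈ 18.80.

18.80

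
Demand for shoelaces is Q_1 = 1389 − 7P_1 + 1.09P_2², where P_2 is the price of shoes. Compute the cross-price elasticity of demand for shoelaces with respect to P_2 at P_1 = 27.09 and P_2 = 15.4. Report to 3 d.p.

At P_1 = 27.09 and P_2 = 15.4: Q_1 = 1457.874.
∂Q_1/∂P_2 = 2.18P_2 = 2.18(15.4) = 33.5720.
ε = (∂Q_1/∂P_2)(P_2/Q_1) = 33.5720 × (15.4/1457.874) ≈ 0.355.
ε > 0: substitutes.

0.355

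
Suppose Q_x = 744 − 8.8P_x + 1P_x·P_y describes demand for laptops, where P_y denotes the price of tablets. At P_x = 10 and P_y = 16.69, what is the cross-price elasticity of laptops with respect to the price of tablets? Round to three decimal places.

At P_x = 10 and P_y = 16.69: Q_x = 822.9.
∂Q_x/∂P_y = 1P_x = 1(10) = 10.0000.
ε = (∂Q_x/∂P_y)(P_y/Q_x) = 10.0000 × (16.69/822.9) ≈ 0.203.

0.203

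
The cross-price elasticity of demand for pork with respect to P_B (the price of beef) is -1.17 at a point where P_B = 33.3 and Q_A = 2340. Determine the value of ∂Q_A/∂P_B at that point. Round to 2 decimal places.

ε = (∂Q_A/∂P_B)·(P_B/Q_A) ⇒ ∂Q_A/∂P_B = ε·Q_A/P_B = -1.17 × 2340/33.3 ≈ -82.22.

-82.22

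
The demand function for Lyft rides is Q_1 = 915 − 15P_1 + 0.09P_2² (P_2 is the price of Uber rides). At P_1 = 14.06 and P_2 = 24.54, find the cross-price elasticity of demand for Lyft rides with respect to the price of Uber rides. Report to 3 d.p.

At P_1 = 14.06 and P_2 = 24.54: Q_1 = 758.299.
∂Q_1/∂P_2 = 0.18P_2 = 0.18(24.54) = 4.4172.
ε = (∂Q_1/∂P_2)(P_2/Q_1) = 4.4172 × (24.54/758.299) ≈ 0.143.

0.143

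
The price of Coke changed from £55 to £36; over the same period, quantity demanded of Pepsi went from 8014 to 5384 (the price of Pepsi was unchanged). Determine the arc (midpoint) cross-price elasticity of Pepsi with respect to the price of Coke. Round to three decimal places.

0.940

ΔQ_A = 5384 − 8014 = -2630; ΔP_B = 36 − 55 = -19.
Midpoints: Q̄_A = 6699.0, P̄_B = 45.50.
ε = (ΔQ_A/Q̄_A)/(ΔP_B/P̄_B) = (-2630/6699.0)/(-19/45.50) ≈ 0.940.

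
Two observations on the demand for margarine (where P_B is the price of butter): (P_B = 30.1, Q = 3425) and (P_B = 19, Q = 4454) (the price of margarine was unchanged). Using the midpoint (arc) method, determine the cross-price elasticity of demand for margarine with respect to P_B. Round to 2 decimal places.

-0.58

ΔQ_A = 4454 − 3425 = 1029; ΔP_B = 19 − 30.1 = -11.1.
Midpoints: Q̄_A = 3939.5, P̄_B = 24.55.
ε = (ΔQ_A/Q̄_A)/(ΔP_B/P̄_B) = (1029/3939.5)/(-11.1/24.55) ≈ -0.58.
ε < 0: margarine and butter are complements.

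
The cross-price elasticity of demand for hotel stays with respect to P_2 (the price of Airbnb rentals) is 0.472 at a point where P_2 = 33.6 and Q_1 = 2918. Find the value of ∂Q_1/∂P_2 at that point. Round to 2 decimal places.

ε = (∂Q_1/∂P_2)·(P_2/Q_1) ⇒ ∂Q_1/∂P_2 = ε·Q_1/P_2 = 0.472 × 2918/33.6 ≈ 40.99.

40.99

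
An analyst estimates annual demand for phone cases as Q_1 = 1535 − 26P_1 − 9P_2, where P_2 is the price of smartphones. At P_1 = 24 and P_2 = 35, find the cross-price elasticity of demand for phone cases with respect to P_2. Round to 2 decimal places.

At P_1 = 24 and P_2 = 35: Q_1 = 596.
∂Q_1/∂P_2 = -9.
ε = (∂Q_1/∂P_2)(P_2/Q_1) = -9 × (35/596) ≈ -0.53.

-0.53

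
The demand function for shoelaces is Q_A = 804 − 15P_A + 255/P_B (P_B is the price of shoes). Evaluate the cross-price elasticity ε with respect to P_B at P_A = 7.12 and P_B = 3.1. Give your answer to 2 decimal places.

At P_A = 7.12 and P_B = 3.1: Q_A = 779.458.
∂Q_A/∂P_B = −255/P_B² = -26.5349.
ε = (∂Q_A/∂P_B)(P_B/Q_A) = -26.5349 × (3.1/779.458) ≈ -0.11.
ε < 0: complements.

-0.11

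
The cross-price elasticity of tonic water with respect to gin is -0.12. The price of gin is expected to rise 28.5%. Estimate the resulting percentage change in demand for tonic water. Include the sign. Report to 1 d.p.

-3.4%

%ΔQ ≈ ε × %ΔP of gin = -0.12 × (28.5%) = -3.4%.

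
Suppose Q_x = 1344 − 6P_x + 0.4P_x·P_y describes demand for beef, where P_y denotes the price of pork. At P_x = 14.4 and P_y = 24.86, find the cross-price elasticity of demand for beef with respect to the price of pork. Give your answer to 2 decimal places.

At P_x = 14.4 and P_y = 24.86: Q_x = 1400.794.
∂Q_x/∂P_y = 0.4P_x = 0.4(14.4) = 5.7600.
ε = (∂Q_x/∂P_y)(P_y/Q_x) = 5.7600 × (24.86/1400.794) ≈ 0.10.

0.10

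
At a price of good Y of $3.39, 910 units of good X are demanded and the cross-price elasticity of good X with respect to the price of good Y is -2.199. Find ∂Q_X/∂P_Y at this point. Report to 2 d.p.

ε = (∂Q_X/∂P_Y)·(P_Y/Q_X) ⇒ ∂Q_X/∂P_Y = ε·Q_X/P_Y = -2.199 × 910/3.39 ≈ -590.29.

-590.29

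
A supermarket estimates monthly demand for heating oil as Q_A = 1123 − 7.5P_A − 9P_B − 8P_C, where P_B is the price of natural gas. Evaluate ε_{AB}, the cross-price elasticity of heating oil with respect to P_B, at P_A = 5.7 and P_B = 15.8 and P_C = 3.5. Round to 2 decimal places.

-0.16

At P_A = 5.7 and P_B = 15.8 and P_C = 3.5: Q_A = 910.05.
∂Q_A/∂P_B = -9.
ε = (∂Q_A/∂P_B)(P_B/Q_A) = -9 × (15.8/910.05) ≈ -0.16.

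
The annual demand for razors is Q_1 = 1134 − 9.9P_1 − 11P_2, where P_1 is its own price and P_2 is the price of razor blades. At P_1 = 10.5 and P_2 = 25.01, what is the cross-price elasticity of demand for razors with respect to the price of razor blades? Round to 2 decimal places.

At P_1 = 10.5 and P_2 = 25.01: Q_1 = 754.94.
∂Q_1/∂P_2 = -11.
ε = (∂Q_1/∂P_2)(P_2/Q_1) = -11 × (25.01/754.94) ≈ -0.36.
Since ε < 0, razors and razor blades are complements.

-0.36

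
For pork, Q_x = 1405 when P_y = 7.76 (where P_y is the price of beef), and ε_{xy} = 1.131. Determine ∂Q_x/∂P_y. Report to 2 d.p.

ε = (∂Q_x/∂P_y)·(P_y/Q_x) ⇒ ∂Q_x/∂P_y = ε·Q_x/P_y = 1.131 × 1405/7.76 ≈ 204.78.

204.78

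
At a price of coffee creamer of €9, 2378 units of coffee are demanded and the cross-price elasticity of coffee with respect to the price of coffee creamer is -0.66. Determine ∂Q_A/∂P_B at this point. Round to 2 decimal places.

ε = (∂Q_A/∂P_B)·(P_B/Q_A) ⇒ ∂Q_A/∂P_B = ε·Q_A/P_B = -0.66 × 2378/9 ≈ -174.39.

-174.39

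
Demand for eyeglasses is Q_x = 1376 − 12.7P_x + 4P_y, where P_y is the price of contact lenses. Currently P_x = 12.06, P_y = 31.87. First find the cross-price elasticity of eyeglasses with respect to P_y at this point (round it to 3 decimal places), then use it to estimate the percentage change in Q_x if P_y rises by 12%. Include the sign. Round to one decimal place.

1.1%

At P_x = 12.06, P_y = 31.87: Q_x = 1350.318.
∂Q_x/∂P_y = 4.
ε = (∂Q_x/∂P_y)(P_y/Q_x) = 4.0000 × 31.87/1350.318 ≈ 0.094.
%ΔQ_x ≈ ε × %ΔP_y = 0.094 × (12%) = 1.1%.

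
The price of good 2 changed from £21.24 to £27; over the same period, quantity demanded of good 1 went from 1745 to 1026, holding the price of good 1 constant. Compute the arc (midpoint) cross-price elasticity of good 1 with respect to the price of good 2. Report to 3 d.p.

-2.173

ΔQ_1 = 1026 − 1745 = -719; ΔP_2 = 27 − 21.24 = 5.76.
Midpoints: Q̄_1 = 1385.5, P̄_2 = 24.12.
ε = (ΔQ_1/Q̄_1)/(ΔP_2/P̄_2) = (-719/1385.5)/(5.76/24.12) ≈ -2.173.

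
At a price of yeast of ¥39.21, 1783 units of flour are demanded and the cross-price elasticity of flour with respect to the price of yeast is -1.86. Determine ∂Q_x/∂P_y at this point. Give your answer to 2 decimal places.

ε = (∂Q_x/∂P_y)·(P_y/Q_x) ⇒ ∂Q_x/∂P_y = ε·Q_x/P_y = -1.86 × 1783/39.21 ≈ -84.58.

-84.58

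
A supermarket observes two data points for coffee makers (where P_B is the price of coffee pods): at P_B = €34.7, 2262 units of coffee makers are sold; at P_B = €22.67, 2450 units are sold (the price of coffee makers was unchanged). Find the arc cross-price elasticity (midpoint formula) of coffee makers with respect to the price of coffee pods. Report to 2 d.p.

-0.19

ΔQ_A = 2450 − 2262 = 188; ΔP_B = 22.67 − 34.7 = -12.03.
Midpoints: Q̄_A = 2356.0, P̄_B = 28.69.
ε = (ΔQ_A/Q̄_A)/(ΔP_B/P̄_B) = (188/2356.0)/(-12.03/28.69) ≈ -0.19.
ε < 0: coffee makers and coffee pods are complements.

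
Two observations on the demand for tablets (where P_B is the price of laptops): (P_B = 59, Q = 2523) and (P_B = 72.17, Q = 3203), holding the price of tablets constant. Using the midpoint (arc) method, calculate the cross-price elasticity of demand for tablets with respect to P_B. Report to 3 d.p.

1.183

ΔQ_A = 3203 − 2523 = 680; ΔP_B = 72.17 − 59 = 13.17.
Midpoints: Q̄_A = 2863.0, P̄_B = 65.59.
ε = (ΔQ_A/Q̄_A)/(ΔP_B/P̄_B) = (680/2863.0)/(13.17/65.59) ≈ 1.183.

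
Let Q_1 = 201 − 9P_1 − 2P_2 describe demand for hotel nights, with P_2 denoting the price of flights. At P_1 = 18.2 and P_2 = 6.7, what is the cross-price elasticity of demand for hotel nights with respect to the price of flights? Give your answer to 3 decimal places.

-0.563

At P_1 = 18.2 and P_2 = 6.7: Q_1 = 23.8.
∂Q_1/∂P_2 = -2.
ε = (∂Q_1/∂P_2)(P_2/Q_1) = -2 × (6.7/23.8) ≈ -0.563.
Since ε < 0, hotel nights and flights are complements.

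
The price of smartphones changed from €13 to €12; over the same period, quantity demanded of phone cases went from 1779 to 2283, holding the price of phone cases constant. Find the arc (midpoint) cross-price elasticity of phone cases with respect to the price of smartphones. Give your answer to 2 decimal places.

ΔQ_A = 2283 − 1779 = 504; ΔP_B = 12 − 13 = -1.
Midpoints: Q̄_A = 2031.0, P̄_B = 12.50.
ε = (ΔQ_A/Q̄_A)/(ΔP_B/P̄_B) = (504/2031.0)/(-1/12.50) ≈ -3.10.
ε < 0: phone cases and smartphones are complements.

-3.10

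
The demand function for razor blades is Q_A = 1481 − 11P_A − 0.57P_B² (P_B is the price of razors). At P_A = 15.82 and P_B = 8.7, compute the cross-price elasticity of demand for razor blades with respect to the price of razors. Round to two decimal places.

At P_A = 15.82 and P_B = 8.7: Q_A = 1263.837.
∂Q_A/∂P_B = -1.14P_B = -1.14(8.7) = -9.9180.
ε = (∂Q_A/∂P_B)(P_B/Q_A) = -9.9180 × (8.7/1263.837) ≈ -0.07.

-0.07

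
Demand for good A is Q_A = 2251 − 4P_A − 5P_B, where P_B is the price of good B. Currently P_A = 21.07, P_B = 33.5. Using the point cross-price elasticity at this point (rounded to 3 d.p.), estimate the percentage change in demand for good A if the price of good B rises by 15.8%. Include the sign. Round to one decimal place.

At P_A = 21.07, P_B = 33.5: Q_A = 1999.22.
∂Q_A/∂P_B = -5.
ε = (∂Q_A/∂P_B)(P_B/Q_A) = -5.0000 × 33.5/1999.22 ≈ -0.084.
%ΔQ_A ≈ ε × %ΔP_B = -0.084 × (15.8%) = -1.3%.

-1.3%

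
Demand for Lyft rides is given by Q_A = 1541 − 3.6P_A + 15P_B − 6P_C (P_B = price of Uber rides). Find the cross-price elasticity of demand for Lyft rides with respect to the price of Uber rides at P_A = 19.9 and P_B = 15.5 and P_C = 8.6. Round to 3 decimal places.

At P_A = 19.9 and P_B = 15.5 and P_C = 8.6: Q_A = 1650.26.
∂Q_A/∂P_B = 15.
ε = (∂Q_A/∂P_B)(P_B/Q_A) = 15 × (15.5/1650.26) ≈ 0.141.
Since ε > 0, Lyft rides and Uber rides are substitutes.

0.141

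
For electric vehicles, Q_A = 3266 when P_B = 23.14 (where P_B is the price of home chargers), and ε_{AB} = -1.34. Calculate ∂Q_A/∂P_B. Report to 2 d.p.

ε = (∂Q_A/∂P_B)·(P_B/Q_A) ⇒ ∂Q_A/∂P_B = ε·Q_A/P_B = -1.34 × 3266/23.14 ≈ -189.13.

-189.13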